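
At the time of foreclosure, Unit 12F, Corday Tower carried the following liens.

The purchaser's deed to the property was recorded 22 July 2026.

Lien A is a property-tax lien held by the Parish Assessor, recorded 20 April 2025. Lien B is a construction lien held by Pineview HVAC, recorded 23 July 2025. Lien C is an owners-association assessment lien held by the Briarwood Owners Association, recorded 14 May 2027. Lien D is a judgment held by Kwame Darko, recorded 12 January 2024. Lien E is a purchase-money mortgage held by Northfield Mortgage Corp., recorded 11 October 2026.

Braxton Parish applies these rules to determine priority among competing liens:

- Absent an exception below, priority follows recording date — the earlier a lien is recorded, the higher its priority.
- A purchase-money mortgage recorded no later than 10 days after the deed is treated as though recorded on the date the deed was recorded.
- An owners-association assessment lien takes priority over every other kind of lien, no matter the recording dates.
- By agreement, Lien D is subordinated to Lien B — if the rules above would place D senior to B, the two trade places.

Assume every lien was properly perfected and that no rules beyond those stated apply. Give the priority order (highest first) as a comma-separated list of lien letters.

C, B, A, D, E

Adjusting effective dates: E was recorded 81 days after the deed — beyond 10 days — so no relation-back applies.
As an owners-association assessment lien, C is senior to every other lien.
Remaining liens by effective date: D (12 January 2024), A (20 April 2025), B (23 July 2025), E (11 October 2026).
D would otherwise be senior to B, so under the subordination agreement D and B exchange positions.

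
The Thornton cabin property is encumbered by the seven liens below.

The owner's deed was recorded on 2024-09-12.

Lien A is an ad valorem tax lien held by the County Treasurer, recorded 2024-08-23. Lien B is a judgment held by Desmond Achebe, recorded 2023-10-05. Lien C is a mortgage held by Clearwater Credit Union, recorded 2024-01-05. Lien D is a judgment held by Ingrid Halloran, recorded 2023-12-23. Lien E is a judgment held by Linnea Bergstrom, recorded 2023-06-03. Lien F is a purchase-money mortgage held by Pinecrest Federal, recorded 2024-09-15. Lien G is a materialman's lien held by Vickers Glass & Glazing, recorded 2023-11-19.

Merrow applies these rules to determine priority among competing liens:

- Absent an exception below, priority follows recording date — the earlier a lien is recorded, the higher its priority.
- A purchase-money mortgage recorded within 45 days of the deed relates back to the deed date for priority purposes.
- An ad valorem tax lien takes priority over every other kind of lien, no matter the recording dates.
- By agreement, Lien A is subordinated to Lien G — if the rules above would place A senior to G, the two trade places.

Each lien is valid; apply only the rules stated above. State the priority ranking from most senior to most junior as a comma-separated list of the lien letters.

Adjusting effective dates: F was recorded within the 45-day window, so its effective date is the deed date 2024-09-12.
A is an ad valorem tax lien and takes priority over every other lien.
The other liens, earliest effective date first: E (2023-06-03), B (2023-10-05), G (2023-11-19), D (2023-12-23), C (2024-01-05), F (2024-09-12).
A is senior to G before the subordination, so the two trade places.

G, E, B, A, D, C, F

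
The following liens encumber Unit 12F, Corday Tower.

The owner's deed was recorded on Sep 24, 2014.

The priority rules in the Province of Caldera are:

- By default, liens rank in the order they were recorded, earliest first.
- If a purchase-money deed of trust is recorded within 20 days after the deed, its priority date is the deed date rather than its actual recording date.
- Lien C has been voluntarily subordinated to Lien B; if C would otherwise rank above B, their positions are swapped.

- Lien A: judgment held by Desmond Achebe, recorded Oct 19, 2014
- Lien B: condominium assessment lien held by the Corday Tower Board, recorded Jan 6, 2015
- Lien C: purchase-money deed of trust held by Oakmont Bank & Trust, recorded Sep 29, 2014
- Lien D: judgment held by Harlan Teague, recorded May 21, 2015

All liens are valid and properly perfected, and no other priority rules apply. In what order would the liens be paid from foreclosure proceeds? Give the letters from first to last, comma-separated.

First, effective dates: C relates back to the deed date Sep 24, 2014.
By effective date, earliest first: C (Sep 24, 2014), A (Oct 19, 2014), B (Jan 6, 2015), D (May 21, 2015).
C would otherwise be senior to B, so under the subordination agreement C and B exchange positions.

B, A, C, D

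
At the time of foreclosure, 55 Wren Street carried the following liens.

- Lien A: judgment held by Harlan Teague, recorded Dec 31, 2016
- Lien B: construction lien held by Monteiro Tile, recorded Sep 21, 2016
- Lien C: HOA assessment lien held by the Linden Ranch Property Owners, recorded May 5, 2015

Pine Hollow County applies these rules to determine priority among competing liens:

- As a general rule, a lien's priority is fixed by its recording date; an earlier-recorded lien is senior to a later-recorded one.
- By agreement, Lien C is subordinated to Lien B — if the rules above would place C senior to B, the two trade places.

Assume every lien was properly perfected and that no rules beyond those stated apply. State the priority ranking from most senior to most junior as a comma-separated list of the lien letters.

B, C, A

Sorted by effective date: C (May 5, 2015), B (Sep 21, 2016), A (Dec 31, 2016).
The subordination applies — C was senior to B — so C and B swap.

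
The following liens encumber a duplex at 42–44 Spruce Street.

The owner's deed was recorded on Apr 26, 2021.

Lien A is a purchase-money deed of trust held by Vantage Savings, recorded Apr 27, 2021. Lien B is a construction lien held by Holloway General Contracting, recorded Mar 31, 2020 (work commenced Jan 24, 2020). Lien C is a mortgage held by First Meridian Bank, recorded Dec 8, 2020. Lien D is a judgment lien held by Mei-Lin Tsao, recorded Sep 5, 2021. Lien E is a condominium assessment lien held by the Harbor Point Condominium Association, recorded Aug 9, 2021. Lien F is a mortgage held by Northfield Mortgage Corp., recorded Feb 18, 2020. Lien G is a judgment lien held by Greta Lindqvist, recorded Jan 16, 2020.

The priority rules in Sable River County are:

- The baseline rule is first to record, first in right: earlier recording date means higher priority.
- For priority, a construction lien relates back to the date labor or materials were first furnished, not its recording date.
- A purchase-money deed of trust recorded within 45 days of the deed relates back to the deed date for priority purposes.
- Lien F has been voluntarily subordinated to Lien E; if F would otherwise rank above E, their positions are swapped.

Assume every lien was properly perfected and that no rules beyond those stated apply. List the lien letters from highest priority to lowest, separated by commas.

G, B, E, C, A, F, D

Adjusting effective dates: A relates back to the deed date Apr 26, 2021; B relates back to Jan 24, 2020 (work commenced).
By effective date: G (Jan 16, 2020), B (Jan 24, 2020), F (Feb 18, 2020), C (Dec 8, 2020), A (Apr 26, 2021), E (Aug 9, 2021), D (Sep 5, 2021).
F would otherwise be senior to E, so under the subordination agreement F and E exchange positions.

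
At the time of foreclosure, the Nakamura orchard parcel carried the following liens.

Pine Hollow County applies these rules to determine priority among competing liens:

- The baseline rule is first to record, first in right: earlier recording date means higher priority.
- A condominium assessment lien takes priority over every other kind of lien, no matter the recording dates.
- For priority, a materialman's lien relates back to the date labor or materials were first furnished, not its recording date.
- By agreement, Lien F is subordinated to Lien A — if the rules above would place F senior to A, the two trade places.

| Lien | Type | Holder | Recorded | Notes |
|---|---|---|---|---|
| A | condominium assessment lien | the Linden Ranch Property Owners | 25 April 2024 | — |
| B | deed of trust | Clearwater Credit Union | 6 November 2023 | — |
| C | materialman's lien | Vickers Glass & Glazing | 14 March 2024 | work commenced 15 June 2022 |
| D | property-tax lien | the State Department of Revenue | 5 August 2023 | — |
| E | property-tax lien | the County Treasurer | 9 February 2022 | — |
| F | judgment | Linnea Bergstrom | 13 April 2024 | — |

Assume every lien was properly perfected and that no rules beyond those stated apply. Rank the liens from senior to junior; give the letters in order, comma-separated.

A, E, C, D, B, F

Adjusting effective dates: C is treated as recorded 15 June 2022, the work-commencement date.
A, as a condominium assessment lien, has superpriority and ranks first.
The other liens, earliest effective date first: E (9 February 2022), C (15 June 2022), D (5 August 2023), B (6 November 2023), F (13 April 2024).
F is already junior to A, so the subordination agreement changes nothing.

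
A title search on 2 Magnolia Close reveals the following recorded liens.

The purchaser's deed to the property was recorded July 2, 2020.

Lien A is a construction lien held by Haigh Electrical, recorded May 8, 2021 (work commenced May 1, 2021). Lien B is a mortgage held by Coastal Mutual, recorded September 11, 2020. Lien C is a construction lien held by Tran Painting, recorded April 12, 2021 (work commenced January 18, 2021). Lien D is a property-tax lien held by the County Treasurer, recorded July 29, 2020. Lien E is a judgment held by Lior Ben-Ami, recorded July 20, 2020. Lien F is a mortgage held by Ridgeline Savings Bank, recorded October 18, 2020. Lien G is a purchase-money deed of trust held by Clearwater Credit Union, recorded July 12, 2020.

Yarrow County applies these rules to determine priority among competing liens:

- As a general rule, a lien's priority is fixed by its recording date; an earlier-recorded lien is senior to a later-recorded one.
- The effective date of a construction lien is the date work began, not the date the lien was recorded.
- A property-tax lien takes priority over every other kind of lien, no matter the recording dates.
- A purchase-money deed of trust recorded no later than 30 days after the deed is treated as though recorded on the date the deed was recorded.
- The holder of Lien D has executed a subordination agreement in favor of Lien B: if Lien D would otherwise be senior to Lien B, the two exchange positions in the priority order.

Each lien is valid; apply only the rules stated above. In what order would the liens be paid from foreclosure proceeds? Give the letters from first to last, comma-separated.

Effective dates: A relates back to May 1, 2021 (work commenced); C relates back to January 18, 2021 (work commenced); G was recorded within the 30-day window, so its effective date is the deed date July 2, 2020.
D is a property-tax lien, so it outranks all other liens regardless of date.
Remaining liens by effective date: G (July 2, 2020), E (July 20, 2020), B (September 11, 2020), F (October 18, 2020), C (January 18, 2021), A (May 1, 2021).
The subordination applies — D was senior to B — so D and B swap.

B, G, E, D, F, C, A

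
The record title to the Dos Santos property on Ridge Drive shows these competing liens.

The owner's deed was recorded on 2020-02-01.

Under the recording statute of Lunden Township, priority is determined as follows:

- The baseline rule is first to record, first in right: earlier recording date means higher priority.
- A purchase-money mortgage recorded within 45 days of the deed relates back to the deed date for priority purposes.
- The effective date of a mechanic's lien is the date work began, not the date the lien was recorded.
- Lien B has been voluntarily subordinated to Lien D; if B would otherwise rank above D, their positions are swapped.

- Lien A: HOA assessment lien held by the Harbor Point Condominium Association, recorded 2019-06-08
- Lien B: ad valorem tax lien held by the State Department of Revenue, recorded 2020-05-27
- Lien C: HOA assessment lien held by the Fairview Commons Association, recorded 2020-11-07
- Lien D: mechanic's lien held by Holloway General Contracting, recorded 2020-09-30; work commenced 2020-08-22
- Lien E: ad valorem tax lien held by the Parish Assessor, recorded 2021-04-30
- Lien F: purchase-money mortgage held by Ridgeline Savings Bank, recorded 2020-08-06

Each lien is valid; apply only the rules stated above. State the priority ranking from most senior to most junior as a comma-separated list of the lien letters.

First, effective dates: D's effective date is 2020-08-22, when work began; F was recorded 187 days after the deed — beyond 45 days — so no relation-back applies.
Ordering by effective date: A (2019-06-08), B (2020-05-27), F (2020-08-06), D (2020-08-22), C (2020-11-07), E (2021-04-30).
The subordination applies — B was senior to D — so B and D swap.

A, D, F, B, C, E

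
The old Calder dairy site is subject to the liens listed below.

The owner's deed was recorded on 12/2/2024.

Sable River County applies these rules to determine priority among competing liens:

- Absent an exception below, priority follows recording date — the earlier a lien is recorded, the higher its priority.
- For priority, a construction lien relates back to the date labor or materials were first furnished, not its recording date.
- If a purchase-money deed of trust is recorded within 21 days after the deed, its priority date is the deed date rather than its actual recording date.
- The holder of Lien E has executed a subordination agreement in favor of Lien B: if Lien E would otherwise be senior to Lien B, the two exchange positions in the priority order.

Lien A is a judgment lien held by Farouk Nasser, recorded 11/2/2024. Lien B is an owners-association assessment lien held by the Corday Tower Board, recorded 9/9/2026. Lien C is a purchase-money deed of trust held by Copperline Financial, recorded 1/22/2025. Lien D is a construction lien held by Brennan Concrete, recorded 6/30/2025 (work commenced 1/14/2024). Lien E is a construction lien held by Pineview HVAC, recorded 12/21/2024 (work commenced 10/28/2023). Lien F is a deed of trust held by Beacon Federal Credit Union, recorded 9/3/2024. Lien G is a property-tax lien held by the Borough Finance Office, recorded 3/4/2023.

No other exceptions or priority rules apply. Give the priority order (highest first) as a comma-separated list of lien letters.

Effective dates: C missed the 21-day window (51 days after the deed), so its recording date stands; D is treated as recorded 1/14/2024, the work-commencement date; E is treated as recorded 10/28/2023, the work-commencement date.
Sorted by effective date: G (3/4/2023), E (10/28/2023), D (1/14/2024), F (9/3/2024), A (11/2/2024), C (1/22/2025), B (9/9/2026).
E is senior to B before the subordination, so the two trade places.

G, B, D, F, A, C, E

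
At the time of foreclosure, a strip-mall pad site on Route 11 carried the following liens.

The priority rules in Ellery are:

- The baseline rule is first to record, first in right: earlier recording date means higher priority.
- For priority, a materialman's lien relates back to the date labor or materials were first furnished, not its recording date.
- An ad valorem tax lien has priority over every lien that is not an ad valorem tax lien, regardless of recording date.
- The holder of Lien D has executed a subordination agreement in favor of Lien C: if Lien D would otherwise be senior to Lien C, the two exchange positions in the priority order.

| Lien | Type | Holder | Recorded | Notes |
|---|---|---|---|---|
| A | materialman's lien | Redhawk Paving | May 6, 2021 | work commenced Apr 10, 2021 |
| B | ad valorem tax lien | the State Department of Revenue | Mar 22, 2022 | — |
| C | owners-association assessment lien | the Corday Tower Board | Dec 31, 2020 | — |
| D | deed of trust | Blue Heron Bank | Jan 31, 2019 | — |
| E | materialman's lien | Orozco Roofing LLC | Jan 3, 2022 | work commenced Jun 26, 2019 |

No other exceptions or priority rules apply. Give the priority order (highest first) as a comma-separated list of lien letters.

B, C, E, D, A

Adjusting effective dates: A is treated as recorded Apr 10, 2021, the work-commencement date; E is treated as recorded Jun 26, 2019, the work-commencement date.
B is an ad valorem tax lien, so it outranks all other liens regardless of date.
Among the remaining liens, by effective date: D (Jan 31, 2019), E (Jun 26, 2019), C (Dec 31, 2020), A (Apr 10, 2021).
Because D would otherwise rank above C, the subordination swaps them.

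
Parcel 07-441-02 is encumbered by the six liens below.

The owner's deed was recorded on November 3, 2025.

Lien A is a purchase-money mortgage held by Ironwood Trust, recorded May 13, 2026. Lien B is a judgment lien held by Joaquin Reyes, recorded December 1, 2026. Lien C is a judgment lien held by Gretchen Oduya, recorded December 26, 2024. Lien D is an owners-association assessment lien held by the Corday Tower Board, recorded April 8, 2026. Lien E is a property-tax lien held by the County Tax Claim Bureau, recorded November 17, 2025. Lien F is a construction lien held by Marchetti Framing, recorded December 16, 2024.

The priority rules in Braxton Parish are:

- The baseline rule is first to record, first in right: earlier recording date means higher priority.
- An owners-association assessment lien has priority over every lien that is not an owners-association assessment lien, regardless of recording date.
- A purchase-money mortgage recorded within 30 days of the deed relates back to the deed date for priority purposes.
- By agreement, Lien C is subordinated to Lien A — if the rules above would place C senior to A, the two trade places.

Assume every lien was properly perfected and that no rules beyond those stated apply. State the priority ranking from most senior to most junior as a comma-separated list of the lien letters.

First, effective dates: A missed the 30-day window (191 days after the deed), so its recording date stands.
D is an owners-association assessment lien and takes priority over every other lien.
Remaining liens by effective date: F (December 16, 2024), C (December 26, 2024), E (November 17, 2025), A (May 13, 2026), B (December 1, 2026).
Because C would otherwise rank above A, the subordination swaps them.

D, F, A, E, C, B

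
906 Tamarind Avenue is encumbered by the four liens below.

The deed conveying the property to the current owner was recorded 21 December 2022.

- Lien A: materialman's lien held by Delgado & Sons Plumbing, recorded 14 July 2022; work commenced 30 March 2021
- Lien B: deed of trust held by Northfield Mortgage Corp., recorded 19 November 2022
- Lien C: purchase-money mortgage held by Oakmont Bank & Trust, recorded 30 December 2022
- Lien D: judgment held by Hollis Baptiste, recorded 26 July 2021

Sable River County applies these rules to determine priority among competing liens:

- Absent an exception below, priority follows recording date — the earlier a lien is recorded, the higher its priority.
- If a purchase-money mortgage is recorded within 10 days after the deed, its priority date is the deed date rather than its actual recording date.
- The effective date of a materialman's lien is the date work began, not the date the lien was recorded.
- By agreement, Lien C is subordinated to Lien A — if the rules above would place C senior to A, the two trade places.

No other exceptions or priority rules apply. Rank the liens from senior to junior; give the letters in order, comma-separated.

First, effective dates: A is treated as recorded 30 March 2021, the work-commencement date; C was recorded within the 10-day window, so its effective date is the deed date 21 December 2022.
Sorted by effective date: A (30 March 2021), D (26 July 2021), B (19 November 2022), C (21 December 2022).
C is already junior to A, so the subordination agreement changes nothing.

A, D, B, C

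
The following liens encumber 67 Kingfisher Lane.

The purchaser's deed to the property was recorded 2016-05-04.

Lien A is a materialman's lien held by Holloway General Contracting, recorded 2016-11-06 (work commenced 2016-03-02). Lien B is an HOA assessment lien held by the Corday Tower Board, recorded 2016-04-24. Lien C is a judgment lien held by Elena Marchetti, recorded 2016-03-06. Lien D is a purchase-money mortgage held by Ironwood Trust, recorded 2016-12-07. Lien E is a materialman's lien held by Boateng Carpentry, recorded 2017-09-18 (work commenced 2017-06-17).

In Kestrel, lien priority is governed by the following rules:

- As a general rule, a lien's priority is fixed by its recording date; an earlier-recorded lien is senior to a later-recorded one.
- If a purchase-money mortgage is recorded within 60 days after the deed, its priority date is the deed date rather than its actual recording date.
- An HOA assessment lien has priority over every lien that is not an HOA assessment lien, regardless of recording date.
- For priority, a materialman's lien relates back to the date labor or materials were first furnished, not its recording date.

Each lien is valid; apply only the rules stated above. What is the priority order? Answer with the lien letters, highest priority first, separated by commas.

First, effective dates: A relates back to 2016-03-02 (work commenced); D missed the 60-day window (217 days after the deed), so its recording date stands; E is treated as recorded 2017-06-17, the work-commencement date.
B is an HOA assessment lien, so it outranks all other liens regardless of date.
The other liens, earliest effective date first: A (2016-03-02), C (2016-03-06), D (2016-12-07), E (2017-06-17).

B, A, C, D, E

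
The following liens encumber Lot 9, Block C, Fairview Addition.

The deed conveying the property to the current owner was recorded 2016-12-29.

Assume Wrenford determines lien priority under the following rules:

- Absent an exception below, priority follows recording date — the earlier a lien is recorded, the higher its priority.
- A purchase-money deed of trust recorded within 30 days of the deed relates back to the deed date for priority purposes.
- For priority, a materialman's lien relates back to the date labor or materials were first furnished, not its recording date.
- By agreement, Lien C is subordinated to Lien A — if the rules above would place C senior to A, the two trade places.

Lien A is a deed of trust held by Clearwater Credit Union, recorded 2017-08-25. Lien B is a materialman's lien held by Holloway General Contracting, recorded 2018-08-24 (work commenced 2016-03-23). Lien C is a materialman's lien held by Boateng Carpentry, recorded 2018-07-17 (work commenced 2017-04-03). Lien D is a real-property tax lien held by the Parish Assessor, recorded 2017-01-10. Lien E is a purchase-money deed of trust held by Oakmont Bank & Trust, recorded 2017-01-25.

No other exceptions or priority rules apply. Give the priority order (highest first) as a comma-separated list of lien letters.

B, E, D, A, C

Adjusting effective dates: B is treated as recorded 2016-03-23, the work-commencement date; C is treated as recorded 2017-04-03, the work-commencement date; E relates back to the deed date 2016-12-29.
Sorted by effective date: B (2016-03-23), E (2016-12-29), D (2017-01-10), C (2017-04-03), A (2017-08-25).
The subordination applies — C was senior to A — so C and A swap.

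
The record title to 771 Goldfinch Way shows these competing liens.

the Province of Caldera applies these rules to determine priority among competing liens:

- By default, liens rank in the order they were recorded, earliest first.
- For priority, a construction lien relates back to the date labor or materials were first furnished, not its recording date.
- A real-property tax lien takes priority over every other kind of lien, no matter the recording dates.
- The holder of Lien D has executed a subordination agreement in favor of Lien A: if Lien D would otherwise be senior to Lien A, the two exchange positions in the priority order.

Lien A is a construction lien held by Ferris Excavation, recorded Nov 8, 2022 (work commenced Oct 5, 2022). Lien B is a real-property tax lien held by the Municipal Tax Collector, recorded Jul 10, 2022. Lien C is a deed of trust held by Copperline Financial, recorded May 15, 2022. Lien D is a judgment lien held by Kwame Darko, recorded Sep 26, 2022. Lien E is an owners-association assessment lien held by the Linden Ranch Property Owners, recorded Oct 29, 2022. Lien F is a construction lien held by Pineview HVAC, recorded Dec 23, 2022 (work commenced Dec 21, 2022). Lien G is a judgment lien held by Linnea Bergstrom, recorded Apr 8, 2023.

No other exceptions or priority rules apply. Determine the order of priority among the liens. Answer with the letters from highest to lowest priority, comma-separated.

B, C, A, D, E, F, G

Effective dates after the stated exceptions: A is treated as recorded Oct 5, 2022, the work-commencement date; F's effective date is Dec 21, 2022, when work began.
B, as a real-property tax lien, has superpriority and ranks first.
Ordering the rest by effective date: C (May 15, 2022), D (Sep 26, 2022), A (Oct 5, 2022), E (Oct 29, 2022), F (Dec 21, 2022), G (Apr 8, 2023).
D is senior to A before the subordination, so the two trade places.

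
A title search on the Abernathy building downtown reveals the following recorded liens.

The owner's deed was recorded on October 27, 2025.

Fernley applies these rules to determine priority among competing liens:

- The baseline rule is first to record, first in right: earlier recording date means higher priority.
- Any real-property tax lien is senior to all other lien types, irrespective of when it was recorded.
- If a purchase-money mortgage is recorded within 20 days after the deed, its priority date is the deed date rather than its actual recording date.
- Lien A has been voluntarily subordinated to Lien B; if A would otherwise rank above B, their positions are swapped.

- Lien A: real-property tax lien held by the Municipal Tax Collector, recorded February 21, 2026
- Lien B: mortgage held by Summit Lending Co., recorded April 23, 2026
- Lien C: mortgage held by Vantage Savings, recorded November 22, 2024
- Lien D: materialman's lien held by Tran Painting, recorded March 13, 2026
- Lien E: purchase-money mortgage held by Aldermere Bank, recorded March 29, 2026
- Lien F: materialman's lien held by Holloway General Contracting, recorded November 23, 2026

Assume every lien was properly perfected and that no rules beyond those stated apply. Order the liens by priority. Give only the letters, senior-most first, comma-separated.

B, C, D, E, A, F

Effective dates after the stated exceptions: E was recorded 153 days after the deed — beyond 20 days — so no relation-back applies.
A, as a real-property tax lien, has superpriority and ranks first.
The other liens, earliest effective date first: C (November 22, 2024), D (March 13, 2026), E (March 29, 2026), B (April 23, 2026), F (November 23, 2026).
A would otherwise be senior to B, so under the subordination agreement A and B exchange positions.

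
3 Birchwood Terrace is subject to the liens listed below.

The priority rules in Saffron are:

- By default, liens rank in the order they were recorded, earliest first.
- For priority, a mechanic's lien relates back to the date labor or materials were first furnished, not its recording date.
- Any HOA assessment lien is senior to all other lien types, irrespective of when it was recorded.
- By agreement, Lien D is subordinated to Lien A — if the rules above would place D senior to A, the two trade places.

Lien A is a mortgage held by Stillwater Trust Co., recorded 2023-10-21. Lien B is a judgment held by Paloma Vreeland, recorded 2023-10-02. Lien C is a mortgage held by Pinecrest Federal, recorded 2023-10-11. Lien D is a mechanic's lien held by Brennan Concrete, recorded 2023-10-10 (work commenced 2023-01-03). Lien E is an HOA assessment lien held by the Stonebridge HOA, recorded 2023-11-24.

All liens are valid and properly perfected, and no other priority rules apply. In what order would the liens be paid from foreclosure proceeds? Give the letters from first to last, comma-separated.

E, A, B, C, D

Effective dates after the stated exceptions: D's effective date is 2023-01-03, when work began.
E is an HOA assessment lien and takes priority over every other lien.
Ordering the rest by effective date: D (2023-01-03), B (2023-10-02), C (2023-10-11), A (2023-10-21).
D would otherwise be senior to A, so under the subordination agreement D and A exchange positions.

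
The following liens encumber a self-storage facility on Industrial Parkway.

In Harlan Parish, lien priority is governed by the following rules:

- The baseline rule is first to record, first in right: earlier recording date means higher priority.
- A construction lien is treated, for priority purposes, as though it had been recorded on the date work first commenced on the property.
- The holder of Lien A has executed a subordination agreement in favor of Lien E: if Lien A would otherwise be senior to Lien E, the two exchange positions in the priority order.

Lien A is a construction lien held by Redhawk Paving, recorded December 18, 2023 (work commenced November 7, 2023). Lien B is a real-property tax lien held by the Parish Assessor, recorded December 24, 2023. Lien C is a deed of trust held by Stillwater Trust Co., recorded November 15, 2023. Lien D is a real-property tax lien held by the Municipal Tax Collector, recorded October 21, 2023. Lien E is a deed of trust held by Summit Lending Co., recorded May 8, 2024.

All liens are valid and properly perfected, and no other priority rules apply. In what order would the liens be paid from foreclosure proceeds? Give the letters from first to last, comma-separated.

D, E, C, B, A

First, effective dates: A is treated as recorded November 7, 2023, the work-commencement date.
By effective date: D (October 21, 2023), A (November 7, 2023), C (November 15, 2023), B (December 24, 2023), E (May 8, 2024).
The subordination applies — A was senior to E — so A and E swap.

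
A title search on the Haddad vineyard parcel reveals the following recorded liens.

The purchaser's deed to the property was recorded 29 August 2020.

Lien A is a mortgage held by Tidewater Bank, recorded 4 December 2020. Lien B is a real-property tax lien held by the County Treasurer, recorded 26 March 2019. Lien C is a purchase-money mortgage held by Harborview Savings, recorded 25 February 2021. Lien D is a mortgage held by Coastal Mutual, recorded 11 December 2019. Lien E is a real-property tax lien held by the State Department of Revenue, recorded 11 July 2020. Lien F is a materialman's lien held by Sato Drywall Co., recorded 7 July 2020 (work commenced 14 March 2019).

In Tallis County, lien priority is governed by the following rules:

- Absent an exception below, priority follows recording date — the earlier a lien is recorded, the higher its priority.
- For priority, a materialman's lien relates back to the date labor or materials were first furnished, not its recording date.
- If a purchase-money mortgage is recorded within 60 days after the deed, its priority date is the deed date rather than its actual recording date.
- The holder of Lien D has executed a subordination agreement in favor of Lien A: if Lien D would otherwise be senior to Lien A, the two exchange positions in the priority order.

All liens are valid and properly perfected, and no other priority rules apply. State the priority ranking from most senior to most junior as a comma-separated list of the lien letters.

First, effective dates: C missed the 60-day window (180 days after the deed), so its recording date stands; F is treated as recorded 14 March 2019, the work-commencement date.
Ordering by effective date: F (14 March 2019), B (26 March 2019), D (11 December 2019), E (11 July 2020), A (4 December 2020), C (25 February 2021).
The subordination applies — D was senior to A — so D and A swap.

F, B, A, E, D, C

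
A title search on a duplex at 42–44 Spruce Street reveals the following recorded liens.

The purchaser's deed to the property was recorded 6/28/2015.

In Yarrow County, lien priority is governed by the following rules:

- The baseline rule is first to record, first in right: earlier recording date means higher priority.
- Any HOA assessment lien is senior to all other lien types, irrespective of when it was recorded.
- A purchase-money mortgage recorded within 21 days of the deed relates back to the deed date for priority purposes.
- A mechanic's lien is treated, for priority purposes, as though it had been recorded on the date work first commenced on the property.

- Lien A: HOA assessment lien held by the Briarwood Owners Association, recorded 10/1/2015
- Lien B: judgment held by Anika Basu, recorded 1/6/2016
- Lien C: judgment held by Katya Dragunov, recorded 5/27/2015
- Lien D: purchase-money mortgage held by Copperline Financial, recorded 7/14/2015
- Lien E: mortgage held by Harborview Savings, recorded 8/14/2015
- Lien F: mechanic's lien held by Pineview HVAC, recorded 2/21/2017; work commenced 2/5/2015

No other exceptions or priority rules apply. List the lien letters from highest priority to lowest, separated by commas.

Effective dates after the stated exceptions: D's effective date is the deed date, 6/28/2015; F relates back to 2/5/2015 (work commenced).
A is an HOA assessment lien and takes priority over every other lien.
Among the remaining liens, by effective date: F (2/5/2015), C (5/27/2015), D (6/28/2015), E (8/14/2015), B (1/6/2016).

A, F, C, D, E, B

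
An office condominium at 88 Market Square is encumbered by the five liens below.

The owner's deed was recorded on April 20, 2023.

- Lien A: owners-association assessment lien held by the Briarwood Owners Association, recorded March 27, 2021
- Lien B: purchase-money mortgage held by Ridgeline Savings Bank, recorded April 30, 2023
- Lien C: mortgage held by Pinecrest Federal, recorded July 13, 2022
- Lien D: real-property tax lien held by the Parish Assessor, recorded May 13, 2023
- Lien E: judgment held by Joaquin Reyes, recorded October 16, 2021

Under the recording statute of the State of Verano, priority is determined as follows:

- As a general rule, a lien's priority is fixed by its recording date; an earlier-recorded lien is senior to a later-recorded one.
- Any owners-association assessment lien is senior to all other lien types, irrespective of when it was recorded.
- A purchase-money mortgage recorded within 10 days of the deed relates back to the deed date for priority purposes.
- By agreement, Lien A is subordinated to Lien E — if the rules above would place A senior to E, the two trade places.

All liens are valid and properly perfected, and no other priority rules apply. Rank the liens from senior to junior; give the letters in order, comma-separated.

First, effective dates: B relates back to the deed date April 20, 2023.
A is an owners-association assessment lien, so it outranks all other liens regardless of date.
The other liens, earliest effective date first: E (October 16, 2021), C (July 13, 2022), B (April 20, 2023), D (May 13, 2023).
A would otherwise be senior to E, so under the subordination agreement A and E exchange positions.

E, A, C, B, D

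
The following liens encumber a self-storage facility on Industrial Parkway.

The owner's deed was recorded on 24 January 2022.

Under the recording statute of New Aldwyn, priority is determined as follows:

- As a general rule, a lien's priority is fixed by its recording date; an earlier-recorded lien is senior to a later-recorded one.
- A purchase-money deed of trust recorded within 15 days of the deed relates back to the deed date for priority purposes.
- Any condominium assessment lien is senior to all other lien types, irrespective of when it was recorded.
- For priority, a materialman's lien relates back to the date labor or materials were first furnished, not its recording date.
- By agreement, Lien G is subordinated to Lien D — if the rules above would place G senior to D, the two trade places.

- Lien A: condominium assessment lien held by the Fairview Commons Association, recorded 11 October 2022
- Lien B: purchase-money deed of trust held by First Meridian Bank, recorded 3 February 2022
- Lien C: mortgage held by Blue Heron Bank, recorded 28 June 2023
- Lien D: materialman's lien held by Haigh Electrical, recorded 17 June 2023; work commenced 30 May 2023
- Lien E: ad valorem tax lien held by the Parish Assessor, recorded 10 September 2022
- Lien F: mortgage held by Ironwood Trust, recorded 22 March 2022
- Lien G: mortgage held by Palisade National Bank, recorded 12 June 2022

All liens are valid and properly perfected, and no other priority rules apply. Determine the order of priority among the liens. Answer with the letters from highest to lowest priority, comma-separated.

A, B, F, D, E, G, C

Effective dates after the stated exceptions: B's effective date is the deed date, 24 January 2022; D is treated as recorded 30 May 2023, the work-commencement date.
A is a condominium assessment lien and takes priority over every other lien.
Remaining liens by effective date: B (24 January 2022), F (22 March 2022), G (12 June 2022), E (10 September 2022), D (30 May 2023), C (28 June 2023).
G would otherwise be senior to D, so under the subordination agreement G and D exchange positions.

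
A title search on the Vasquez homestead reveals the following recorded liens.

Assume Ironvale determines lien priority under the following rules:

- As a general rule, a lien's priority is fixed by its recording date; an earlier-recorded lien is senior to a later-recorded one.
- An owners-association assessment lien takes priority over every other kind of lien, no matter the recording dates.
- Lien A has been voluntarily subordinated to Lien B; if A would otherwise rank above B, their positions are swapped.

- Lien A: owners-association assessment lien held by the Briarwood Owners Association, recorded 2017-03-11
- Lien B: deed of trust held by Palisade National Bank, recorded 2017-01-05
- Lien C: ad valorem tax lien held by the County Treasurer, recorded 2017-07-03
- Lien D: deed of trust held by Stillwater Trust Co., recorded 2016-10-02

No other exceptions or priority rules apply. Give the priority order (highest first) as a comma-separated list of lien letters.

A is an owners-association assessment lien and takes priority over every other lien.
Among the remaining liens, by effective date: D (2016-10-02), B (2017-01-05), C (2017-07-03).
Because A would otherwise rank above B, the subordination swaps them.

B, D, A, C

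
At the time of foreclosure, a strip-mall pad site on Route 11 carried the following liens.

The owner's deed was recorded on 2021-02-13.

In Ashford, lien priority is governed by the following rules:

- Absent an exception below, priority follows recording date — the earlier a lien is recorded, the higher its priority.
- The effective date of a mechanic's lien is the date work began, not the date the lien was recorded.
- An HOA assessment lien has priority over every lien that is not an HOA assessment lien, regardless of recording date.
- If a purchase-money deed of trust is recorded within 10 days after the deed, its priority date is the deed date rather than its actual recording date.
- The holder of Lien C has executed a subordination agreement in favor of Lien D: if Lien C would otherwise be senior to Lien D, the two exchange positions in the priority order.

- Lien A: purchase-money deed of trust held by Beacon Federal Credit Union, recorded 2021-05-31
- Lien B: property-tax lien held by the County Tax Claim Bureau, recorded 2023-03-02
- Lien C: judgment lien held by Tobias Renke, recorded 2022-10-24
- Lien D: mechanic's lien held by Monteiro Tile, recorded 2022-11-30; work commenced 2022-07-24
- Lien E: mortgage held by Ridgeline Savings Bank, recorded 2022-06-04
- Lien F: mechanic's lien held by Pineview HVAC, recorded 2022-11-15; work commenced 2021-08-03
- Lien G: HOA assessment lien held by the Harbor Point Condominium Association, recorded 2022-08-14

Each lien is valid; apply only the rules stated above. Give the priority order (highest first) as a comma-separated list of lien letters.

G, A, F, E, D, C, B

Effective dates: A missed the 10-day window (107 days after the deed), so its recording date stands; D is treated as recorded 2022-07-24, the work-commencement date; F relates back to 2021-08-03 (work commenced).
As an HOA assessment lien, G is senior to every other lien.
Ordering the rest by effective date: A (2021-05-31), F (2021-08-03), E (2022-06-04), D (2022-07-24), C (2022-10-24), B (2023-03-02).
C is already junior to D, so the subordination agreement changes nothing.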